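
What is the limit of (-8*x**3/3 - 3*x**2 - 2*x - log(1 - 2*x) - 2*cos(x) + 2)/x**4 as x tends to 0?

47/12

Substitution gives 0/0; apply L'Hôpital's rule 4 times.
After differentiating numerator and denominator 4 times the quotient is (-2*cos(x) + 96/(2*x - 1)^4)/(24); at x = 0 this is 47/12.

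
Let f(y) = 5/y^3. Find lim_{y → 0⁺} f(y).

As y → 0⁺, (y) → 0⁺, so (y)^3 → 0⁺ and 5/(y)^3 → ∞.

∞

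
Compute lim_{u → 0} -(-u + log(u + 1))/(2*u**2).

Direct substitution gives 0/0.
Apply L'Hôpital: lim (-1 + 1/(u + 1))/(-4*u), still 0/0.
After 2 applications of L'Hôpital's rule the quotient is (-1/(u + 1)^2)/(-4); substituting u = 0 gives 1/4.

1/4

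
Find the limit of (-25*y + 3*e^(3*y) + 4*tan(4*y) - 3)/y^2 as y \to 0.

Substitution gives 0/0; apply L'Hôpital's rule 2 times.
After differentiating numerator and denominator 2 times the quotient is (27*e^(3*y) + 128*tan(4*y)/cos(4*y)^2)/(2); at y = 0 this is 27/2.

27/2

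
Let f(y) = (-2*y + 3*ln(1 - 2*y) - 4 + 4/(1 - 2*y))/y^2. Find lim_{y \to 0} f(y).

10

Substitution gives 0/0 (the numerator vanishes to order 2).
Expand each term to order y^2: the coefficient of y^2 in 3·ln(1 - 2y) is -6 and in 4·1/(1 - 2y) is 16.
Lower-order terms cancel with the polynomial part, so the numerator is (10)·y^2 + o(y^2), and the limit is (10)/(1) = 10.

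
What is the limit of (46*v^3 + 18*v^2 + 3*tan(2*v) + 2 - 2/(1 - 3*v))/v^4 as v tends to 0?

-162

Substitution gives 0/0 (the numerator vanishes to order 4).
Expand each term to order v^4: the coefficient of v^4 in -2·1/(1 - 3v) is -162 and in 3·tan(2v) is 0.
Lower-order terms cancel with the polynomial part, so the numerator is (-162)·v^4 + o(v^4), and the limit is (-162)/(1) = -162.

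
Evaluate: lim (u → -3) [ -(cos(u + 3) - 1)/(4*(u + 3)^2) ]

1/8

Direct substitution gives 0/0.
Apply L'Hôpital: lim (-sin(u + 3))/(-8*u - 24), still 0/0.
After 2 applications of L'Hôpital's rule the quotient is (-cos(u + 3))/(-8); substituting u = -3 gives 1/8.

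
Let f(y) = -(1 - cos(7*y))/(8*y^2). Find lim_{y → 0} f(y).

-49/16

Substitution gives 0/0.
Use (1 − cos u)/u² → 1/2 with u = 7y: the limit is 7²/(2·(-8)) = -49/16.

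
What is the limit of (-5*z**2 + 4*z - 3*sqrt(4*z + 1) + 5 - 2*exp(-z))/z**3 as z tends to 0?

Substitution gives 0/0 (the numerator vanishes to order 3).
Expand each term to order z^3: the coefficient of z^3 in -2·e^(-z) is 1/3 and in -3·√(1 + 4z) is -12.
Lower-order terms cancel with the polynomial part, so the numerator is (-35/3)·z^3 + o(z^3), and the limit is (-35/3)/(1) = -35/3.

-35/3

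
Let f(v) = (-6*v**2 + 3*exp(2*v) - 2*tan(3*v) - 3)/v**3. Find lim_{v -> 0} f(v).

-14

Substitution gives 0/0; apply L'Hôpital's rule 3 times.
After differentiating numerator and denominator 3 times the quotient is (24*e^(2*v) - 324*tan(3*v)^4 - 432*tan(3*v)^2 - 108)/(6); at v = 0 this is -14.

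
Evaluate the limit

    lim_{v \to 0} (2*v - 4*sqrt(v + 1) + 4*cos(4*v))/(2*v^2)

-63/4

Substitution gives 0/0 (the numerator vanishes to order 2).
Expand each term to order v^2: the coefficient of v^2 in 4·cos(4v) is -32 and in -4·√(1 + v) is 1/2.
Lower-order terms cancel with the polynomial part, so the numerator is (-63/2)·v^2 + o(v^2), and the limit is (-63/2)/(2) = -63/4.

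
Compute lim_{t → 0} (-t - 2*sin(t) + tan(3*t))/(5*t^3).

Substitution gives 0/0 (the numerator vanishes to order 3).
Expand each term to order t^3: the coefficient of t^3 in -2·sin(t) is 1/3 and in tan(3t) is 9.
Lower-order terms cancel with the polynomial part, so the numerator is (28/3)·t^3 + o(t^3), and the limit is (28/3)/(5) = 28/15.

28/15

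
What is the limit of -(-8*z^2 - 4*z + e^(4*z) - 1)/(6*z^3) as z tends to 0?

-16/9

Direct substitution gives 0/0.
Apply L'Hôpital: lim (-16*z + 4*e^(4*z) - 4)/(-18*z^2), still 0/0.
Apply L'Hôpital: lim (16*e^(4*z) - 16)/(-36*z), still 0/0.
After 3 applications of L'Hôpital's rule the quotient is (64*e^(4*z))/(-36); substituting z = 0 gives -16/9.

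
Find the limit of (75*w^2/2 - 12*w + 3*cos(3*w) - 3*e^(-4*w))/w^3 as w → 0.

Substitution gives 0/0 (the numerator vanishes to order 3).
Expand each term to order w^3: the coefficient of w^3 in -3·e^(-4w) is 32 and in 3·cos(3w) is 0.
Lower-order terms cancel with the polynomial part, so the numerator is (32)·w^3 + o(w^3), and the limit is (32)/(1) = 32.

32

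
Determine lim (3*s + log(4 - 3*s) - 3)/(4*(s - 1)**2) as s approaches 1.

Direct substitution gives 0/0.
Apply L'Hôpital: lim (3 - 3/(4 - 3*s))/(8*s - 8), still 0/0.
After 2 applications of L'Hôpital's rule the quotient is (-9/(4 - 3*s)^2)/(8); substituting s = 1 gives -9/8.

-9/8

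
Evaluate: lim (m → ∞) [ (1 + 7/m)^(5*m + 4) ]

e^(35)

Let L be the limit and take ln: ln L = lim (5m + 4)·ln(1 + 7/m) = lim (5m + 4)·(7/m + O(1/m²)) = 35.
Hence L = e^(35).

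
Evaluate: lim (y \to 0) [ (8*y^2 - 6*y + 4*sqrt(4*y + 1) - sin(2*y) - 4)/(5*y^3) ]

Substitution gives 0/0; apply L'Hôpital's rule 3 times.
After differentiating numerator and denominator 3 times the quotient is (8*cos(2*y) + 96/(4*y + 1)^(5/2))/(30); at y = 0 this is 52/15.

52/15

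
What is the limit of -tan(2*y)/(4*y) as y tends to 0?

-1/2

Substitution gives 0/0.
Since tan(u)/u → 1 as u → 0, tan(2y)/(2y) → 1 and the limit is 2/(-4) = -1/2.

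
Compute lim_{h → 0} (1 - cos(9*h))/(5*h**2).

81/10

Substitution gives 0/0.
Use (1 − cos u)/u² → 1/2 with u = 9h: the limit is 9²/(2·5) = 81/10.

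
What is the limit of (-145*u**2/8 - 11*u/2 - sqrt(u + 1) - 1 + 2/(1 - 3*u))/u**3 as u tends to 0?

Substitution gives 0/0 (the numerator vanishes to order 3).
Expand each term to order u^3: the coefficient of u^3 in −√(1 + u) is -1/16 and in 2·1/(1 - 3u) is 54.
Lower-order terms cancel with the polynomial part, so the numerator is (863/16)·u^3 + o(u^3), and the limit is (863/16)/(1) = 863/16.

863/16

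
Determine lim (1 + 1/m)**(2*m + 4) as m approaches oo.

The base → 1 and the exponent → ∞: a 1^∞ form.
Take logarithms: (2m + 4)·ln(1 + 1/m). Since ln(1+u) ~ u for small u, this behaves like (2m)·(1/m) → 2.
So the limit is e^(2).

e^(2)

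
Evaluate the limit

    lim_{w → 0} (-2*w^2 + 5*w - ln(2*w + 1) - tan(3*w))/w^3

-35/3

Substitution gives 0/0 (the numerator vanishes to order 3).
Expand each term to order w^3: the coefficient of w^3 in −tan(3w) is -9 and in −ln(1 + 2w) is -8/3.
Lower-order terms cancel with the polynomial part, so the numerator is (-35/3)·w^3 + o(w^3), and the limit is (-35/3)/(1) = -35/3.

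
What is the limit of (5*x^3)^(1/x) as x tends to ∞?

Base → ∞ and exponent → 0: an ∞^0 form.
Take logs: (1/x)·ln(5·x^3) = (ln 5 + 3·ln x)/x → 0.
So the limit is e^0 = 1.

1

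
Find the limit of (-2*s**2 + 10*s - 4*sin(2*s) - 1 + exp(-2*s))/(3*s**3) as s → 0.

Substitution gives 0/0; apply L'Hôpital's rule 3 times.
After differentiating numerator and denominator 3 times the quotient is (32*cos(2*s) - 8*e^(-2*s))/(18); at s = 0 this is 4/3.

4/3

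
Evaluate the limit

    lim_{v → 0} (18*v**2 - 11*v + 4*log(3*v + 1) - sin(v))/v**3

217/6

Substitution gives 0/0 (the numerator vanishes to order 3).
Expand each term to order v^3: the coefficient of v^3 in 4·ln(1 + 3v) is 36 and in −sin(v) is 1/6.
Lower-order terms cancel with the polynomial part, so the numerator is (217/6)·v^3 + o(v^3), and the limit is (217/6)/(1) = 217/6.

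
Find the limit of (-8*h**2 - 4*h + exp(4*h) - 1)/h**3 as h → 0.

Direct substitution gives 0/0.
Apply L'Hôpital: lim (-16*h + 4*e^(4*h) - 4)/(3*h^2), still 0/0.
Apply L'Hôpital: lim (16*e^(4*h) - 16)/(6*h), still 0/0.
After 3 applications of L'Hôpital's rule the quotient is (64*e^(4*h))/(6); substituting h = 0 gives 32/3.

32/3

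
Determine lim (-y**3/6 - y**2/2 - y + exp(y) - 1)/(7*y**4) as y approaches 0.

1/168

Direct substitution gives 0/0.
Apply L'Hôpital: lim (-y^2/2 - y + e^(y) - 1)/(28*y^3), still 0/0.
Apply L'Hôpital: lim (-y + e^(y) - 1)/(84*y^2), still 0/0.
Apply L'Hôpital: lim (e^(y) - 1)/(168*y), still 0/0.
After 4 applications of L'Hôpital's rule the quotient is (e^(y))/(168); substituting y = 0 gives 1/168.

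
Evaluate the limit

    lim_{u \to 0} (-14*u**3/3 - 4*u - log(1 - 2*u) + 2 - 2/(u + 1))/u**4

Substitution gives 0/0 (the numerator vanishes to order 4).
Expand each term to order u^4: the coefficient of u^4 in −ln(1 - 2u) is 4 and in -2·1/(1 + u) is -2.
Lower-order terms cancel with the polynomial part, so the numerator is (2)·u^4 + o(u^4), and the limit is (2)/(1) = 2.

2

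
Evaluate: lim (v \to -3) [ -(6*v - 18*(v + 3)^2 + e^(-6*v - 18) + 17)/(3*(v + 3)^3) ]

Direct substitution gives 0/0.
Apply L'Hôpital: lim (-36*v - 6*e^(-6*v - 18) - 102)/(-9*(v + 3)^2), still 0/0.
Apply L'Hôpital: lim (36*e^(-6*v - 18) - 36)/(-18*v - 54), still 0/0.
After 3 applications of L'Hôpital's rule the quotient is (-216*e^(-6*v - 18))/(-18); substituting v = -3 gives 12.

12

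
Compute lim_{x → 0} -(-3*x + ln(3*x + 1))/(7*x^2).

Direct substitution gives 0/0.
Apply L'Hôpital: lim (-3 + 3/(3*x + 1))/(-14*x), still 0/0.
After 2 applications of L'Hôpital's rule the quotient is (-9/(3*x + 1)^2)/(-14); substituting x = 0 gives 9/14.

9/14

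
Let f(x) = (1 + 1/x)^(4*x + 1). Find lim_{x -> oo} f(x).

Write it as [(1 + 1/x)^x]^(4) · (1 + 1/x)^(1). The bracketed term tends to e^(1) and the second factor to 1, so the limit is e^(4).

e^(4)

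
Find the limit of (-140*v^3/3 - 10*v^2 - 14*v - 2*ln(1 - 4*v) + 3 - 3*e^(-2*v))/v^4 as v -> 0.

126

Substitution gives 0/0; apply L'Hôpital's rule 4 times.
After differentiating numerator and denominator 4 times the quotient is (-48*e^(-2*v) + 3072/(4*v - 1)^4)/(24); at v = 0 this is 126.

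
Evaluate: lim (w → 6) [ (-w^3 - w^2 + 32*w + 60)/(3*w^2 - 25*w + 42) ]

-8

At w = 6 both the top and bottom vanish — a removable singularity. Factoring out (w - 6) from each leaves (-w^2 - 7*w - 10)/(3*w - 7), which at w = 6 equals -8.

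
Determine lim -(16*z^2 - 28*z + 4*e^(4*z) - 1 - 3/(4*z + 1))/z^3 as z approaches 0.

-704/3

Substitution gives 0/0; apply L'Hôpital's rule 3 times.
After differentiating numerator and denominator 3 times the quotient is (256*e^(4*z) + 1152/(4*z + 1)^4)/(-6); at z = 0 this is -704/3.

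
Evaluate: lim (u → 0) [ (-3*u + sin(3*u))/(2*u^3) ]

Direct substitution gives 0/0.
Apply L'Hôpital: lim (3*cos(3*u) - 3)/(6*u^2), still 0/0.
Apply L'Hôpital: lim (-9*sin(3*u))/(12*u), still 0/0.
After 3 applications of L'Hôpital's rule the quotient is (-27*cos(3*u))/(12); substituting u = 0 gives -9/4.

-9/4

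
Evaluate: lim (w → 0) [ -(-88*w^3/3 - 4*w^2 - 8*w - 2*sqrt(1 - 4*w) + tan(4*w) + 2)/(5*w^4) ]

-4

Substitution gives 0/0 (the numerator vanishes to order 4).
Expand each term to order w^4: the coefficient of w^4 in -2·√(1 - 4w) is 20 and in tan(4w) is 0.
Lower-order terms cancel with the polynomial part, so the numerator is (20)·w^4 + o(w^4), and the limit is (20)/(-5) = -4.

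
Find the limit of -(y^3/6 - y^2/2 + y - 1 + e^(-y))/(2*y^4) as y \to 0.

-1/48

Direct substitution gives 0/0.
Apply L'Hôpital: lim (y^2/2 - y + 1 - e^(-y))/(-8*y^3), still 0/0.
Apply L'Hôpital: lim (y - 1 + e^(-y))/(-24*y^2), still 0/0.
Apply L'Hôpital: lim (1 - e^(-y))/(-48*y), still 0/0.
After 4 applications of L'Hôpital's rule the quotient is (e^(-y))/(-48); substituting y = 0 gives -1/48.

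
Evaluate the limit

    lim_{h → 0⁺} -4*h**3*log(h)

This is a 0·(−∞) form. Rewrite as -4·ln(h) / h^(−3) and apply L'Hôpital:
the derivative quotient is -4·(1/h) / (−3·h^(−4)) = (4/3)·h^3 → 0.

0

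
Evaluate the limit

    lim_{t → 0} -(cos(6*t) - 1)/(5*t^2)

18/5

Direct substitution gives 0/0.
Apply L'Hôpital: lim (-6*sin(6*t))/(-10*t), still 0/0.
After 2 applications of L'Hôpital's rule the quotient is (-36*cos(6*t))/(-10); substituting t = 0 gives 18/5.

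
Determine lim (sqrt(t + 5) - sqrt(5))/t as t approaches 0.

√(5)/10

A 0/0 form; rationalise with √(5 + t) + √5. This collapses the numerator to t, leaving 1/(√(5 + t) + √5) → 1/(2√5) = √(5)/10.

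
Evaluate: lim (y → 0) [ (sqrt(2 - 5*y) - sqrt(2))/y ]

-5*√(2)/4

Substitution gives 0/0. Multiply numerator and denominator by the conjugate √(2 - 5y) + √2.
The numerator becomes (2 - 5y) − 2 = -5y, so the expression simplifies to -5/(√(2 - 5y) + √2).
Letting y → 0 gives -5/(2√2) = -5*√(2)/4.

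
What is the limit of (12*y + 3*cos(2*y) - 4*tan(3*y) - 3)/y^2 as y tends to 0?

Substitution gives 0/0 (the numerator vanishes to order 2).
Expand each term to order y^2: the coefficient of y^2 in -4·tan(3y) is 0 and in 3·cos(2y) is -6.
Lower-order terms cancel with the polynomial part, so the numerator is (-6)·y^2 + o(y^2), and the limit is (-6)/(1) = -6.

-6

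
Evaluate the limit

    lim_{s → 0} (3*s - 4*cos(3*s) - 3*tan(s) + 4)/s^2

18

Substitution gives 0/0 (the numerator vanishes to order 2).
Expand each term to order s^2: the coefficient of s^2 in -4·cos(3s) is 18 and in -3·tan(s) is 0.
Lower-order terms cancel with the polynomial part, so the numerator is (18)·s^2 + o(s^2), and the limit is (18)/(1) = 18.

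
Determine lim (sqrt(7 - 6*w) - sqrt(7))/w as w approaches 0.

-3*√(7)/7

Substitution gives 0/0. Multiply numerator and denominator by the conjugate √(7 - 6w) + √7.
The numerator becomes (7 - 6w) − 7 = -6w, so the expression simplifies to -6/(√(7 - 6w) + √7).
Letting w → 0 gives -6/(2√7) = -3*√(7)/7.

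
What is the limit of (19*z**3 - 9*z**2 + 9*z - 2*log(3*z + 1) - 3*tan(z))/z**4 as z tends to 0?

81/2

Substitution gives 0/0 (the numerator vanishes to order 4).
Expand each term to order z^4: the coefficient of z^4 in -3·tan(z) is 0 and in -2·ln(1 + 3z) is 81/2.
Lower-order terms cancel with the polynomial part, so the numerator is (81/2)·z^4 + o(z^4), and the limit is (81/2)/(1) = 81/2.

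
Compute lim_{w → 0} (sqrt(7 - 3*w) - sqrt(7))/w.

-3*√(7)/14

A 0/0 form; rationalise with √(7 - 3w) + √7. This collapses the numerator to -3w, leaving -3/(√(7 - 3w) + √7) → -3/(2√7) = -3*√(7)/14.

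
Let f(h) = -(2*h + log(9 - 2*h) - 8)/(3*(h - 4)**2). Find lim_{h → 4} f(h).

2/3

Direct substitution gives 0/0.
Apply L'Hôpital: lim (2 - 2/(9 - 2*h))/(24 - 6*h), still 0/0.
After 2 applications of L'Hôpital's rule the quotient is (-4/(9 - 2*h)^2)/(-6); substituting h = 4 gives 2/3.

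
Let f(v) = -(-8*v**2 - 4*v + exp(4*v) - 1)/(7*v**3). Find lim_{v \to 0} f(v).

-32/21

Direct substitution gives 0/0.
Apply L'Hôpital: lim (-16*v + 4*e^(4*v) - 4)/(-21*v^2), still 0/0.
Apply L'Hôpital: lim (16*e^(4*v) - 16)/(-42*v), still 0/0.
After 3 applications of L'Hôpital's rule the quotient is (64*e^(4*v))/(-42); substituting v = 0 gives -32/21.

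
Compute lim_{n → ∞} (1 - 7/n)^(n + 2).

Let L be the limit and take ln: ln L = lim (n + 2)·ln(1 - 7/n) = lim (n + 2)·(-7/n + O(1/n²)) = -7.
Hence L = e^(-7).

e^(-7)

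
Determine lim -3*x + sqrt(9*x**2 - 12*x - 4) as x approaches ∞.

-2

This has the form ∞ − ∞. Multiply and divide by the conjugate √(9*x^2 - 12*x - 4) + 3x.
That gives (-12x - 4) / (√(9*x^2 - 12*x - 4) + 3x).
Divide numerator and denominator by x: the limit is -12/(2·3) = -2.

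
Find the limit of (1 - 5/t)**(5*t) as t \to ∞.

e^(-25)

Write it as [(1 - 5/t)^t]^(5) · (1 - 5/t)^(0). The bracketed term tends to e^(-5) and the second factor to 1, so the limit is e^(-25).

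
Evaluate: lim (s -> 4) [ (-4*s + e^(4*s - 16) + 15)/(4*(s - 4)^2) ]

Direct substitution gives 0/0.
Apply L'Hôpital: lim (4*e^(4*s - 16) - 4)/(8*s - 32), still 0/0.
After 2 applications of L'Hôpital's rule the quotient is (16*e^(4*s - 16))/(8); substituting s = 4 gives 2.

2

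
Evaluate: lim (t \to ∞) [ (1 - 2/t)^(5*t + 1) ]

e^(-10)

Write it as [(1 - 2/t)^t]^(5) · (1 - 2/t)^(1). The bracketed term tends to e^(-2) and the second factor to 1, so the limit is e^(-10).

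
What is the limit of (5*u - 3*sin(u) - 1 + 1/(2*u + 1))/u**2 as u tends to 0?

4

Substitution gives 0/0; apply L'Hôpital's rule 2 times.
After differentiating numerator and denominator 2 times the quotient is (3*sin(u) + 8/(2*u + 1)^3)/(2); at u = 0 this is 4.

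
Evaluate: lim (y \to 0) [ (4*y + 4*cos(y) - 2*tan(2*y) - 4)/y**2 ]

Substitution gives 0/0; apply L'Hôpital's rule 2 times.
After differentiating numerator and denominator 2 times the quotient is (-4*cos(y) - 16*tan(2*y)/cos(2*y)^2)/(2); at y = 0 this is -2.

-2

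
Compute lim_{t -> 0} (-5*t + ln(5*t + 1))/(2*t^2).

-25/4

Direct substitution gives 0/0.
Apply L'Hôpital: lim (-5 + 5/(5*t + 1))/(4*t), still 0/0.
After 2 applications of L'Hôpital's rule the quotient is (-25/(5*t + 1)^2)/(4); substituting t = 0 gives -25/4.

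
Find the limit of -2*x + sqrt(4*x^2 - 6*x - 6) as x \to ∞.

This has the form ∞ − ∞. Multiply and divide by the conjugate √(4*x^2 - 6*x - 6) + 2x.
That gives (-6x - 6) / (√(4*x^2 - 6*x - 6) + 2x).
Divide numerator and denominator by x: the limit is -6/(2·2) = -3/2.

-3/2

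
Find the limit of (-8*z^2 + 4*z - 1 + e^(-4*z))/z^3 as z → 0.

-32/3

Direct substitution gives 0/0.
Apply L'Hôpital: lim (-16*z + 4 - 4*e^(-4*z))/(3*z^2), still 0/0.
Apply L'Hôpital: lim (-16 + 16*e^(-4*z))/(6*z), still 0/0.
After 3 applications of L'Hôpital's rule the quotient is (-64*e^(-4*z))/(6); substituting z = 0 gives -32/3.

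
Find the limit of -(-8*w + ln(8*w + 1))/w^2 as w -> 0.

32

Direct substitution gives 0/0.
Apply L'Hôpital: lim (-8 + 8/(8*w + 1))/(-2*w), still 0/0.
After 2 applications of L'Hôpital's rule the quotient is (-64/(8*w + 1)^2)/(-2); substituting w = 0 gives 32.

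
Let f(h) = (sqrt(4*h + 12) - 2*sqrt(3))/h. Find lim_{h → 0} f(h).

√(3)/3

Substitution gives 0/0. Multiply numerator and denominator by the conjugate √(12 + 4h) + √12.
The numerator becomes (12 + 4h) − 12 = 4h, so the expression simplifies to 4/(√(12 + 4h) + √12).
Letting h → 0 gives 4/(2√12) = √(3)/3.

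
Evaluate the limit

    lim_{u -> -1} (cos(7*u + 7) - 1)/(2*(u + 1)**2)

-49/4

Direct substitution gives 0/0.
Apply L'Hôpital: lim (-7*sin(7*u + 7))/(4*u + 4), still 0/0.
After 2 applications of L'Hôpital's rule the quotient is (-49*cos(7*u + 7))/(4); substituting u = -1 gives -49/4.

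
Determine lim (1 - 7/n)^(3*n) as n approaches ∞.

e^(-21)

Let L be the limit and take ln: ln L = lim (3n)·ln(1 - 7/n) = lim (3n)·(-7/n + O(1/n²)) = -21.
Hence L = e^(-21).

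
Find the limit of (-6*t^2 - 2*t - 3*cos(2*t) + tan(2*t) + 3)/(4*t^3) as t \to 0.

Substitution gives 0/0; apply L'Hôpital's rule 3 times.
After differentiating numerator and denominator 3 times the quotient is (-24*sin(2*t) + 48*tan(2*t)^4 + 64*tan(2*t)^2 + 16)/(24); at t = 0 this is 2/3.

2/3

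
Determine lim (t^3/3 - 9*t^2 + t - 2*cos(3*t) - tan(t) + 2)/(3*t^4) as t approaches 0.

-9/4

Substitution gives 0/0; apply L'Hôpital's rule 4 times.
After differentiating numerator and denominator 4 times the quotient is (-162*cos(3*t) - 24*tan(t)^5 - 40*tan(t)^3 - 16*tan(t))/(72); at t = 0 this is -9/4.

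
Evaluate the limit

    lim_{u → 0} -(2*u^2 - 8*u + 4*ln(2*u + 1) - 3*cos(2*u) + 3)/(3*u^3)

-32/9

Substitution gives 0/0 (the numerator vanishes to order 3).
Expand each term to order u^3: the coefficient of u^3 in -3·cos(2u) is 0 and in 4·ln(1 + 2u) is 32/3.
Lower-order terms cancel with the polynomial part, so the numerator is (32/3)·u^3 + o(u^3), and the limit is (32/3)/(-3) = -32/9.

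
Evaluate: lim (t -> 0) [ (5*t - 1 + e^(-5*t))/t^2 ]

25/2

Direct substitution gives 0/0.
Apply L'Hôpital: lim (5 - 5*e^(-5*t))/(2*t), still 0/0.
After 2 applications of L'Hôpital's rule the quotient is (25*e^(-5*t))/(2); substituting t = 0 gives 25/2.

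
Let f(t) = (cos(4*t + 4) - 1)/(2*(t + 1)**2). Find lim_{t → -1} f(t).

-4

Direct substitution gives 0/0.
Apply L'Hôpital: lim (-4*sin(4*t + 4))/(4*t + 4), still 0/0.
After 2 applications of L'Hôpital's rule the quotient is (-16*cos(4*t + 4))/(4); substituting t = -1 gives -4.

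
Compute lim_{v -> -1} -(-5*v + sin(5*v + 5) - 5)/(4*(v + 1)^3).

Direct substitution gives 0/0.
Apply L'Hôpital: lim (5*cos(5*v + 5) - 5)/(-12*(v + 1)^2), still 0/0.
Apply L'Hôpital: lim (-25*sin(5*v + 5))/(-24*v - 24), still 0/0.
After 3 applications of L'Hôpital's rule the quotient is (-125*cos(5*v + 5))/(-24); substituting v = -1 gives 125/24.

125/24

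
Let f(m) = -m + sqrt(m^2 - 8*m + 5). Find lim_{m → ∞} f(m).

This has the form ∞ − ∞. Multiply and divide by the conjugate √(m^2 - 8*m + 5) + m.
That gives (-8m + 5) / (√(m^2 - 8*m + 5) + m).
Divide numerator and denominator by m: the limit is -8/(2·1) = -4.

-4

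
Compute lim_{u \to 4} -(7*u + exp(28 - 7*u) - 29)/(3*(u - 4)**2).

Direct substitution gives 0/0.
Apply L'Hôpital: lim (7 - 7*e^(28 - 7*u))/(24 - 6*u), still 0/0.
After 2 applications of L'Hôpital's rule the quotient is (49*e^(28 - 7*u))/(-6); substituting u = 4 gives -49/6.

-49/6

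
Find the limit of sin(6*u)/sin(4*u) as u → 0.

Substitution gives 0/0.
Divide numerator and denominator by u: sin(6u)/u → 6 and sin(4u)/u → 4, so the limit is 1·6/4 = 3/2.

3/2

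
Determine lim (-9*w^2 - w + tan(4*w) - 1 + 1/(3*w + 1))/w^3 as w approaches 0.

-17/3

Substitution gives 0/0; apply L'Hôpital's rule 3 times.
After differentiating numerator and denominator 3 times the quotient is (384*tan(4*w)^2/cos(4*w)^2 + 128/cos(4*w)^2 - 162/(3*w + 1)^4)/(6); at w = 0 this is -17/3.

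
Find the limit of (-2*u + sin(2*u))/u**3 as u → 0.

-4/3

Direct substitution gives 0/0.
Apply L'Hôpital: lim (2*cos(2*u) - 2)/(3*u^2), still 0/0.
Apply L'Hôpital: lim (-4*sin(2*u))/(6*u), still 0/0.
After 3 applications of L'Hôpital's rule the quotient is (-8*cos(2*u))/(6); substituting u = 0 gives -4/3.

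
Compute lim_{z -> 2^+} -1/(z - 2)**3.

-∞

As z → 2⁺, (z - 2) → 0⁺, so (z - 2)^3 → 0⁺ and -1/(z - 2)^3 → -∞.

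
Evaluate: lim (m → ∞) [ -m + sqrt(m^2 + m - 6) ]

1/2

An ∞ − ∞ form. Rationalising with the conjugate, the difference becomes (m - 6) / (√(m^2 + m - 6) + m).
For large m the denominator behaves like 2·m, so the quotient tends to 1/2 = 1/2.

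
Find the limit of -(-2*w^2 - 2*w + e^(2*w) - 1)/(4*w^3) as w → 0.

Direct substitution gives 0/0.
Apply L'Hôpital: lim (-4*w + 2*e^(2*w) - 2)/(-12*w^2), still 0/0.
Apply L'Hôpital: lim (4*e^(2*w) - 4)/(-24*w), still 0/0.
After 3 applications of L'Hôpital's rule the quotient is (8*e^(2*w))/(-24); substituting w = 0 gives -1/3.

-1/3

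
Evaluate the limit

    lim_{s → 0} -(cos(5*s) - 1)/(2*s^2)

Direct substitution gives 0/0.
Apply L'Hôpital: lim (-5*sin(5*s))/(-4*s), still 0/0.
After 2 applications of L'Hôpital's rule the quotient is (-25*cos(5*s))/(-4); substituting s = 0 gives 25/4.

25/4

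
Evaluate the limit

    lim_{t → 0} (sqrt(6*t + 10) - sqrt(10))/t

3*√(10)/10

A 0/0 form; rationalise with √(10 + 6t) + √10. This collapses the numerator to 6t, leaving 6/(√(10 + 6t) + √10) → 6/(2√10) = 3*√(10)/10.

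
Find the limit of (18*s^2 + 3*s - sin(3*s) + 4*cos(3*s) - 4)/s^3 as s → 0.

Substitution gives 0/0 (the numerator vanishes to order 3).
Expand each term to order s^3: the coefficient of s^3 in −sin(3s) is 9/2 and in 4·cos(3s) is 0.
Lower-order terms cancel with the polynomial part, so the numerator is (9/2)·s^3 + o(s^3), and the limit is (9/2)/(1) = 9/2.

9/2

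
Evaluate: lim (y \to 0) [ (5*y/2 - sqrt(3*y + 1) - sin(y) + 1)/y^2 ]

Substitution gives 0/0; apply L'Hôpital's rule 2 times.
After differentiating numerator and denominator 2 times the quotient is (sin(y) + 9/(4*(3*y + 1)^(3/2)))/(2); at y = 0 this is 9/8.

9/8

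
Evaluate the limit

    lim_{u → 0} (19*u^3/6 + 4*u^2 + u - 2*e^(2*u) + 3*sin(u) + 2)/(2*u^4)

Substitution gives 0/0 (the numerator vanishes to order 4).
Expand each term to order u^4: the coefficient of u^4 in 3·sin(u) is 0 and in -2·e^(2u) is -4/3.
Lower-order terms cancel with the polynomial part, so the numerator is (-4/3)·u^4 + o(u^4), and the limit is (-4/3)/(2) = -2/3.

-2/3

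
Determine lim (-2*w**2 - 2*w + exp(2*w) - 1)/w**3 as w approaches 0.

Direct substitution gives 0/0.
Apply L'Hôpital: lim (-4*w + 2*e^(2*w) - 2)/(3*w^2), still 0/0.
Apply L'Hôpital: lim (4*e^(2*w) - 4)/(6*w), still 0/0.
After 3 applications of L'Hôpital's rule the quotient is (8*e^(2*w))/(6); substituting w = 0 gives 4/3.

4/3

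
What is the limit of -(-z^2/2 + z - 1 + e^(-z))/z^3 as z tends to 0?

1/6

Direct substitution gives 0/0.
Apply L'Hôpital: lim (-z + 1 - e^(-z))/(-3*z^2), still 0/0.
Apply L'Hôpital: lim (-1 + e^(-z))/(-6*z), still 0/0.
After 3 applications of L'Hôpital's rule the quotient is (-e^(-z))/(-6); substituting z = 0 gives 1/6.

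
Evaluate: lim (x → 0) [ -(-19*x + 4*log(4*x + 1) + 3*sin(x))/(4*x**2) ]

8

Substitution gives 0/0; apply L'Hôpital's rule 2 times.
After differentiating numerator and denominator 2 times the quotient is (-3*sin(x) - 64/(4*x + 1)^2)/(-8); at x = 0 this is 8.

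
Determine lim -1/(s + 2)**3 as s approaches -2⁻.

As s → -2⁻, (s + 2) → 0⁻, so (s + 2)^3 → 0⁻ and -1/(s + 2)^3 → ∞.

∞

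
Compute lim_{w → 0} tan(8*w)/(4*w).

Substitution gives 0/0.
Since tan(u)/u → 1 as u → 0, tan(8w)/(8w) → 1 and the limit is 8/4 = 2.

2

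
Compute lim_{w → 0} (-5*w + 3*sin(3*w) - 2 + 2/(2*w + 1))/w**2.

8

Substitution gives 0/0 (the numerator vanishes to order 2).
Expand each term to order w^2: the coefficient of w^2 in 3·sin(3w) is 0 and in 2·1/(1 + 2w) is 8.
Lower-order terms cancel with the polynomial part, so the numerator is (8)·w^2 + o(w^2), and the limit is (8)/(1) = 8.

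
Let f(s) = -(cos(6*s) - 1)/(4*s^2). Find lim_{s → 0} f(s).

Direct substitution gives 0/0.
Apply L'Hôpital: lim (-6*sin(6*s))/(-8*s), still 0/0.
After 2 applications of L'Hôpital's rule the quotient is (-36*cos(6*s))/(-8); substituting s = 0 gives 9/2.

9/2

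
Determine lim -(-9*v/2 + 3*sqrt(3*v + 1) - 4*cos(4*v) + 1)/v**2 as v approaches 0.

Substitution gives 0/0 (the numerator vanishes to order 2).
Expand each term to order v^2: the coefficient of v^2 in -4·cos(4v) is 32 and in 3·√(1 + 3v) is -27/8.
Lower-order terms cancel with the polynomial part, so the numerator is (229/8)·v^2 + o(v^2), and the limit is (229/8)/(-1) = -229/8.

-229/8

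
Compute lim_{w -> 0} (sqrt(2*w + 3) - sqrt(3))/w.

√(3)/3

A 0/0 form; rationalise with √(3 + 2w) + √3. This collapses the numerator to 2w, leaving 2/(√(3 + 2w) + √3) → 2/(2√3) = √(3)/3.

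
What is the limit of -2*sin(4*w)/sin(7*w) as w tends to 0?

Substitution gives 0/0.
Divide numerator and denominator by w: sin(4w)/w → 4 and sin(7w)/w → 7, so the limit is -2·4/7 = -8/7.

-8/7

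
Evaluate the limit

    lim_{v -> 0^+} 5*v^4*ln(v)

0

This is a 0·(−∞) form. Rewrite as 5·ln(v) / v^(−4) and apply L'Hôpital:
the derivative quotient is 5·(1/v) / (−4·v^(−5)) = (-5/4)·v^4 → 0.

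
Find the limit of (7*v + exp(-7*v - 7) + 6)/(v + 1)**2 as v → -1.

49/2

Direct substitution gives 0/0.
Apply L'Hôpital: lim (7 - 7*e^(-7*v - 7))/(2*v + 2), still 0/0.
After 2 applications of L'Hôpital's rule the quotient is (49*e^(-7*v - 7))/(2); substituting v = -1 gives 49/2.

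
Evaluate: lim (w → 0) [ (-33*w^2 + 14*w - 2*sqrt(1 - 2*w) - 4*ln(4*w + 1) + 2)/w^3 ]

-253/3

Substitution gives 0/0 (the numerator vanishes to order 3).
Expand each term to order w^3: the coefficient of w^3 in -2·√(1 - 2w) is 1 and in -4·ln(1 + 4w) is -256/3.
Lower-order terms cancel with the polynomial part, so the numerator is (-253/3)·w^3 + o(w^3), and the limit is (-253/3)/(1) = -253/3.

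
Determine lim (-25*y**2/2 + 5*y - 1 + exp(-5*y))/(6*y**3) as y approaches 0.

-125/36

Direct substitution gives 0/0.
Apply L'Hôpital: lim (-25*y + 5 - 5*e^(-5*y))/(18*y^2), still 0/0.
Apply L'Hôpital: lim (-25 + 25*e^(-5*y))/(36*y), still 0/0.
After 3 applications of L'Hôpital's rule the quotient is (-125*e^(-5*y))/(36); substituting y = 0 gives -125/36.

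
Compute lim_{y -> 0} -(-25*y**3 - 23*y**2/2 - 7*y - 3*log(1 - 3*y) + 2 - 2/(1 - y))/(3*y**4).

Substitution gives 0/0; apply L'Hôpital's rule 4 times.
After differentiating numerator and denominator 4 times the quotient is (1458/(3*y - 1)^4 + 48/(y - 1)^5)/(-72); at y = 0 this is -235/12.

-235/12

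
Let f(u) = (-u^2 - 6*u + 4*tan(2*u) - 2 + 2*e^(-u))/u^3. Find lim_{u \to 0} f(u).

31/3

Substitution gives 0/0 (the numerator vanishes to order 3).
Expand each term to order u^3: the coefficient of u^3 in 2·e^(-u) is -1/3 and in 4·tan(2u) is 32/3.
Lower-order terms cancel with the polynomial part, so the numerator is (31/3)·u^3 + o(u^3), and the limit is (31/3)/(1) = 31/3.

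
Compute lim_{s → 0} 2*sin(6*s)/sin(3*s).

Substitution gives 0/0.
Divide numerator and denominator by s: sin(6s)/s → 6 and sin(3s)/s → 3, so the limit is 2·6/3 = 4.

4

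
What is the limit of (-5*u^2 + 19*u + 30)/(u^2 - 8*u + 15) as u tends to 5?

-31/2

Direct substitution gives 0/0, so factor. Both numerator and denominator have (u - 5) as a factor.
After cancelling, the expression reduces to (-5*u - 6)/(u - 3).
Substituting u = 5 gives -31/2.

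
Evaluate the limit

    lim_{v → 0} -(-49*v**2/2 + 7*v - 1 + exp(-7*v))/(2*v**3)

343/12

Direct substitution gives 0/0.
Apply L'Hôpital: lim (-49*v + 7 - 7*e^(-7*v))/(-6*v^2), still 0/0.
Apply L'Hôpital: lim (-49 + 49*e^(-7*v))/(-12*v), still 0/0.
After 3 applications of L'Hôpital's rule the quotient is (-343*e^(-7*v))/(-12); substituting v = 0 gives 343/12.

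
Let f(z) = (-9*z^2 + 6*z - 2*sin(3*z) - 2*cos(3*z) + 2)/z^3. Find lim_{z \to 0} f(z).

Substitution gives 0/0; apply L'Hôpital's rule 3 times.
After differentiating numerator and denominator 3 times the quotient is (54*sqrt(2)*cos(3*z + pi/4))/(6); at z = 0 this is 9.

9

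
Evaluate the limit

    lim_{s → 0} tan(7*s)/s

7

Substitution gives 0/0.
Since tan(u)/u → 1 as u → 0, tan(7s)/(7s) → 1 and the limit is 7.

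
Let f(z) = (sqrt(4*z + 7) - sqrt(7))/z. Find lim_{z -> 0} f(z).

2*√(7)/7

A 0/0 form; rationalise with √(7 + 4z) + √7. This collapses the numerator to 4z, leaving 4/(√(7 + 4z) + √7) → 4/(2√7) = 2*√(7)/7.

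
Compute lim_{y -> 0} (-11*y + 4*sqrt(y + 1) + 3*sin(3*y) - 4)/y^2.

-1/2

Substitution gives 0/0; apply L'Hôpital's rule 2 times.
After differentiating numerator and denominator 2 times the quotient is (-27*sin(3*y) - 1/(y + 1)^(3/2))/(2); at y = 0 this is -1/2.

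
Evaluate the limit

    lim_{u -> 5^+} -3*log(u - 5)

∞

As u → 5⁺, u - 5 → 0⁺ and ln(u - 5) → −∞.
Multiplying by -3 gives ∞.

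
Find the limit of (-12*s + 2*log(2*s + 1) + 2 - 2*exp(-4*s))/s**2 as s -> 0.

Substitution gives 0/0 (the numerator vanishes to order 2).
Expand each term to order s^2: the coefficient of s^2 in 2·ln(1 + 2s) is -4 and in -2·e^(-4s) is -16.
Lower-order terms cancel with the polynomial part, so the numerator is (-20)·s^2 + o(s^2), and the limit is (-20)/(1) = -20.

-20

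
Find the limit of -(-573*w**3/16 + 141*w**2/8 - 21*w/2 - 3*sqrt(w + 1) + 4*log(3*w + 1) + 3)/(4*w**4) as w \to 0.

Substitution gives 0/0; apply L'Hôpital's rule 4 times.
After differentiating numerator and denominator 4 times the quotient is (-1944/(3*w + 1)^4 + 45/(16*(w + 1)^(7/2)))/(-96); at w = 0 this is 10353/512.

10353/512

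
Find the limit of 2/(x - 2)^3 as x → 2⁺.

∞

As x → 2⁺, (x - 2) → 0⁺, so (x - 2)^3 → 0⁺ and 2/(x - 2)^3 → ∞.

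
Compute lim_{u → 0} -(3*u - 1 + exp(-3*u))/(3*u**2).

-3/2

Direct substitution gives 0/0.
Apply L'Hôpital: lim (3 - 3*e^(-3*u))/(-6*u), still 0/0.
After 2 applications of L'Hôpital's rule the quotient is (9*e^(-3*u))/(-6); substituting u = 0 gives -3/2.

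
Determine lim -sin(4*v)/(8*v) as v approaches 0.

Substitution gives 0/0.
Write it as (4/(-8))·sin(4v)/(4v); since sin(u)/u → 1, the limit is -1/2.

-1/2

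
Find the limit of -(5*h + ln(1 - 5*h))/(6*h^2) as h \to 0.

25/12

Direct substitution gives 0/0.
Apply L'Hôpital: lim (5 - 5/(1 - 5*h))/(-12*h), still 0/0.
After 2 applications of L'Hôpital's rule the quotient is (-25/(1 - 5*h)^2)/(-12); substituting h = 0 gives 25/12.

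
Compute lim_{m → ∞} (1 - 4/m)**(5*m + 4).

e^(-20)

The base → 1 and the exponent → ∞: a 1^∞ form.
Take logarithms: (5m + 4)·ln(1 - 4/m). Since ln(1+u) ~ u for small u, this behaves like (5m)·(-4/m) → -20.
So the limit is e^(-20).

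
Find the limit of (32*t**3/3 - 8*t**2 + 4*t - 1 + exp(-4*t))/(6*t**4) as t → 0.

Direct substitution gives 0/0.
Apply L'Hôpital: lim (32*t^2 - 16*t + 4 - 4*e^(-4*t))/(24*t^3), still 0/0.
Apply L'Hôpital: lim (64*t - 16 + 16*e^(-4*t))/(72*t^2), still 0/0.
Apply L'Hôpital: lim (64 - 64*e^(-4*t))/(144*t), still 0/0.
After 4 applications of L'Hôpital's rule the quotient is (256*e^(-4*t))/(144); substituting t = 0 gives 16/9.

16/9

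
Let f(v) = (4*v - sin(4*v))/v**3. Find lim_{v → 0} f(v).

32/3

Direct substitution gives 0/0.
Apply L'Hôpital: lim (4 - 4*cos(4*v))/(3*v^2), still 0/0.
Apply L'Hôpital: lim (16*sin(4*v))/(6*v), still 0/0.
After 3 applications of L'Hôpital's rule the quotient is (64*cos(4*v))/(6); substituting v = 0 gives 32/3.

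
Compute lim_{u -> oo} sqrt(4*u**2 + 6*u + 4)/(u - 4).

2

For large |u|, √(4*u^2 + 6*u + 4) ≈ √4·|u| and the denominator ≈ u.
Since u → +∞, |u| = u, giving √4/(1) = 2.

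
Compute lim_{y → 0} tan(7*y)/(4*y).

Substitution gives 0/0.
Since tan(u)/u → 1 as u → 0, tan(7y)/(7y) → 1 and the limit is 7/4.

7/4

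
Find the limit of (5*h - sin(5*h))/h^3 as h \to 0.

125/6

Direct substitution gives 0/0.
Apply L'Hôpital: lim (5 - 5*cos(5*h))/(3*h^2), still 0/0.
Apply L'Hôpital: lim (25*sin(5*h))/(6*h), still 0/0.
After 3 applications of L'Hôpital's rule the quotient is (125*cos(5*h))/(6); substituting h = 0 gives 125/6.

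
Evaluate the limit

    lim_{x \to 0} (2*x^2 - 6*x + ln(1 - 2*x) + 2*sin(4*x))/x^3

-24

Substitution gives 0/0 (the numerator vanishes to order 3).
Expand each term to order x^3: the coefficient of x^3 in 2·sin(4x) is -64/3 and in ln(1 - 2x) is -8/3.
Lower-order terms cancel with the polynomial part, so the numerator is (-24)·x^3 + o(x^3), and the limit is (-24)/(1) = -24.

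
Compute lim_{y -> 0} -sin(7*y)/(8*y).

Substitution gives 0/0.
Write it as (7/(-8))·sin(7y)/(7y); since sin(u)/u → 1, the limit is -7/8.

-7/8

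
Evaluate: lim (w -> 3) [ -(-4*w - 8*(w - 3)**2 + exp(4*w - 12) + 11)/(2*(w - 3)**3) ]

Direct substitution gives 0/0.
Apply L'Hôpital: lim (-16*w + 4*e^(4*w - 12) + 44)/(-6*(w - 3)^2), still 0/0.
Apply L'Hôpital: lim (16*e^(4*w - 12) - 16)/(36 - 12*w), still 0/0.
After 3 applications of L'Hôpital's rule the quotient is (64*e^(4*w - 12))/(-12); substituting w = 3 gives -16/3.

-16/3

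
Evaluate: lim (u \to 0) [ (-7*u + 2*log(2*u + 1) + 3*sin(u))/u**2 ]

Substitution gives 0/0 (the numerator vanishes to order 2).
Expand each term to order u^2: the coefficient of u^2 in 2·ln(1 + 2u) is -4 and in 3·sin(u) is 0.
Lower-order terms cancel with the polynomial part, so the numerator is (-4)·u^2 + o(u^2), and the limit is (-4)/(1) = -4.

-4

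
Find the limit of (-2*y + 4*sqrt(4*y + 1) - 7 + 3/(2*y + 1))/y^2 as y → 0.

Substitution gives 0/0 (the numerator vanishes to order 2).
Expand each term to order y^2: the coefficient of y^2 in 3·1/(1 + 2y) is 12 and in 4·√(1 + 4y) is -8.
Lower-order terms cancel with the polynomial part, so the numerator is (4)·y^2 + o(y^2), and the limit is (4)/(1) = 4.

4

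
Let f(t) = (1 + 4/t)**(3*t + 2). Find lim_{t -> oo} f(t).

Let L be the limit and take ln: ln L = lim (3t + 2)·ln(1 + 4/t) = lim (3t + 2)·(4/t + O(1/t²)) = 12.
Hence L = e^(12).

e^(12)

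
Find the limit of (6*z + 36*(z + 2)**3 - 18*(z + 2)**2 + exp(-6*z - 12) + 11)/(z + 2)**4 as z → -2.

Direct substitution gives 0/0.
Apply L'Hôpital: lim (-36*z + 108*(z + 2)^2 - 6*e^(-6*z - 12) - 66)/(4*(z + 2)^3), still 0/0.
Apply L'Hôpital: lim (216*z + 36*e^(-6*z - 12) + 396)/(12*(z + 2)^2), still 0/0.
Apply L'Hôpital: lim (216 - 216*e^(-6*z - 12))/(24*z + 48), still 0/0.
After 4 applications of L'Hôpital's rule the quotient is (1296*e^(-6*z - 12))/(24); substituting z = -2 gives 54.

54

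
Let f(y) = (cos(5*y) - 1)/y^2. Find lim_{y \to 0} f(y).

Direct substitution gives 0/0.
Apply L'Hôpital: lim (-5*sin(5*y))/(2*y), still 0/0.
After 2 applications of L'Hôpital's rule the quotient is (-25*cos(5*y))/(2); substituting y = 0 gives -25/2.

-25/2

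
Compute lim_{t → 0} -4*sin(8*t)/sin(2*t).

Substitution gives 0/0.
Divide numerator and denominator by t: sin(8t)/t → 8 and sin(2t)/t → 2, so the limit is -4·8/2 = -16.

-16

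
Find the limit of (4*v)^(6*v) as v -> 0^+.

1

Base → 0⁺ and exponent → 0⁺: a 0^0 form.
Take logs: 6v·ln(4v). This is 0·(−∞); rewriting as ln(4v)/(1/(6v)) and applying L'Hôpital gives 0.
Hence the limit is e^0 = 1.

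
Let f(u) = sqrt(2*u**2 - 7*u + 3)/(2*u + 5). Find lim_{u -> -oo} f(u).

For large |u|, √(2*u^2 - 7*u + 3) ≈ √2·|u| and the denominator ≈ 2u.
Since u → −∞, |u| = −u, giving −√2/(2) = -√(2)/2.

-√(2)/2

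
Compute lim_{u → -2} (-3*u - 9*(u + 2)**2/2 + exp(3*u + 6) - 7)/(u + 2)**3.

9/2

Direct substitution gives 0/0.
Apply L'Hôpital: lim (-9*u + 3*e^(3*u + 6) - 21)/(3*(u + 2)^2), still 0/0.
Apply L'Hôpital: lim (9*e^(3*u + 6) - 9)/(6*u + 12), still 0/0.
After 3 applications of L'Hôpital's rule the quotient is (27*e^(3*u + 6))/(6); substituting u = -2 gives 9/2.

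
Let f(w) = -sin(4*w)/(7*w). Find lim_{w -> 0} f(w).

-4/7

Substitution gives 0/0.
Write it as (4/(-7))·sin(4w)/(4w); since sin(u)/u → 1, the limit is -4/7.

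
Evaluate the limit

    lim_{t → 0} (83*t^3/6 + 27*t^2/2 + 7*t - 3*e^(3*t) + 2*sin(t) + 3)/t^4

Substitution gives 0/0 (the numerator vanishes to order 4).
Expand each term to order t^4: the coefficient of t^4 in -3·e^(3t) is -81/8 and in 2·sin(t) is 0.
Lower-order terms cancel with the polynomial part, so the numerator is (-81/8)·t^4 + o(t^4), and the limit is (-81/8)/(1) = -81/8.

-81/8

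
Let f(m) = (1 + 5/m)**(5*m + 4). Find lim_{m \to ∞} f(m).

e^(25)

Let L be the limit and take ln: ln L = lim (5m + 4)·ln(1 + 5/m) = lim (5m + 4)·(5/m + O(1/m²)) = 25.
Hence L = e^(25).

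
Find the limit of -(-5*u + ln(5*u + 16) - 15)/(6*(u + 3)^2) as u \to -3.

25/12

Direct substitution gives 0/0.
Apply L'Hôpital: lim (-5 + 5/(5*u + 16))/(-12*u - 36), still 0/0.
After 2 applications of L'Hôpital's rule the quotient is (-25/(5*u + 16)^2)/(-12); substituting u = -3 gives 25/12.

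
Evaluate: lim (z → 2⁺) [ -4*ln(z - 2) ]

∞

As z → 2⁺, z - 2 → 0⁺ and ln(z - 2) → −∞.
Multiplying by -4 gives ∞.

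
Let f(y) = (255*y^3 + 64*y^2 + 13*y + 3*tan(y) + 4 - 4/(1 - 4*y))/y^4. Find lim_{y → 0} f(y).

Substitution gives 0/0; apply L'Hôpital's rule 4 times.
After differentiating numerator and denominator 4 times the quotient is (72*tan(y)^3/cos(y)^2 + 48*tan(y)/cos(y)^2 + 24576/(4*y - 1)^5)/(24); at y = 0 this is -1024.

-1024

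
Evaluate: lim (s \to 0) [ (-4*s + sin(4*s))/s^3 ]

Direct substitution gives 0/0.
Apply L'Hôpital: lim (4*cos(4*s) - 4)/(3*s^2), still 0/0.
Apply L'Hôpital: lim (-16*sin(4*s))/(6*s), still 0/0.
After 3 applications of L'Hôpital's rule the quotient is (-64*cos(4*s))/(6); substituting s = 0 gives -32/3.

-32/3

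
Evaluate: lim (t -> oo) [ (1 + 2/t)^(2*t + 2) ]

e^(4)

Write it as [(1 + 2/t)^t]^(2) · (1 + 2/t)^(2). The bracketed term tends to e^(2) and the second factor to 1, so the limit is e^(4).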